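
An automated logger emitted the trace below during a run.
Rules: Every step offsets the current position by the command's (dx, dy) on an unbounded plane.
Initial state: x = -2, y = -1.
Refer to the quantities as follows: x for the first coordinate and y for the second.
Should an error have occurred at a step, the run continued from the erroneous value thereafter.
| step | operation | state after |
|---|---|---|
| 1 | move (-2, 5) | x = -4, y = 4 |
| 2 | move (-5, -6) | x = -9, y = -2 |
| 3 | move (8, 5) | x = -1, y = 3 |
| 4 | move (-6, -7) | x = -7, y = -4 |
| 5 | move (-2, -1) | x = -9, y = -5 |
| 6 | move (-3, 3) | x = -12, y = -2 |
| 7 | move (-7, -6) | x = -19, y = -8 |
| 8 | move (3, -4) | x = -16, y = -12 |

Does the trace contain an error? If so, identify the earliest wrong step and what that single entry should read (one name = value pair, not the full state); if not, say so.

Recomputing the run from the initial state:
step 1: x = -4, y = 4
step 2: x = -9, y = -2
step 3: x = -1, y = 3
step 4: x = -7, y = -4
step 5: x = -9, y = -5
step 6: x = -12, y = -2
step 7: x = -19, y = -8
step 8: x = -16, y = -12
This matches the trace at every step.

no error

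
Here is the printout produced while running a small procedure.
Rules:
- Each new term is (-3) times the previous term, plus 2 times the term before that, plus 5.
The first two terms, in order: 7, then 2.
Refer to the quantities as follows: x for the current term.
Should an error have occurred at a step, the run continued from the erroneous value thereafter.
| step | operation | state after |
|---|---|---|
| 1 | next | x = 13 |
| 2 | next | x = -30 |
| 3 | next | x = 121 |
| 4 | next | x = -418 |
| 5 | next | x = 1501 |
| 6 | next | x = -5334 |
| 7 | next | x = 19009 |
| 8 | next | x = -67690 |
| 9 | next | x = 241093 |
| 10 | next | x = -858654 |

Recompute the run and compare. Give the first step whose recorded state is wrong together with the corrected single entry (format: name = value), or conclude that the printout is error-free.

Recomputing the run from the initial state:
step 1: x = 13
step 2: x = -30
step 3: x = 121
step 4: x = -418
step 5: x = 1501
step 6: x = -5334
step 7: x = 19009
step 8: x = -67690
step 9: x = 241093
step 10: x = -858654
This matches the printout at every step.

no error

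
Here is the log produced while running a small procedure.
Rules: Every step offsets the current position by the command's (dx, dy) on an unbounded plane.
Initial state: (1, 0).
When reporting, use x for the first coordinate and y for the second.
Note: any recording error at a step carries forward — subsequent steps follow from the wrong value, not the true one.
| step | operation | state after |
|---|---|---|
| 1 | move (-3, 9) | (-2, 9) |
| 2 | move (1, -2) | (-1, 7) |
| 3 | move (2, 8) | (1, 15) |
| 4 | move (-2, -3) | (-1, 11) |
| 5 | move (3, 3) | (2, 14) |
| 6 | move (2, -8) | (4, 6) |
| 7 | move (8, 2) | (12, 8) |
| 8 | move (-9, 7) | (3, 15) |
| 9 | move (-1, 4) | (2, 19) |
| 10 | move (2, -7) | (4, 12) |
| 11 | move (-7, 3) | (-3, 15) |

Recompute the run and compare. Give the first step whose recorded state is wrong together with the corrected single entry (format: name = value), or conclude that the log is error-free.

Recomputing the run from the initial state:
step 1: x = -2, y = 9
step 2: x = -1, y = 7
step 3: x = 1, y = 15
step 4: x = -1, y = 12
step 5: x = 2, y = 15
step 6: x = 4, y = 7
step 7: x = 12, y = 9
step 8: x = 3, y = 16
step 9: x = 2, y = 20
step 10: x = 4, y = 13
step 11: x = -3, y = 16
The first disagreement with the log is at step 4, where the value should be y = 12.

step 4, y = 12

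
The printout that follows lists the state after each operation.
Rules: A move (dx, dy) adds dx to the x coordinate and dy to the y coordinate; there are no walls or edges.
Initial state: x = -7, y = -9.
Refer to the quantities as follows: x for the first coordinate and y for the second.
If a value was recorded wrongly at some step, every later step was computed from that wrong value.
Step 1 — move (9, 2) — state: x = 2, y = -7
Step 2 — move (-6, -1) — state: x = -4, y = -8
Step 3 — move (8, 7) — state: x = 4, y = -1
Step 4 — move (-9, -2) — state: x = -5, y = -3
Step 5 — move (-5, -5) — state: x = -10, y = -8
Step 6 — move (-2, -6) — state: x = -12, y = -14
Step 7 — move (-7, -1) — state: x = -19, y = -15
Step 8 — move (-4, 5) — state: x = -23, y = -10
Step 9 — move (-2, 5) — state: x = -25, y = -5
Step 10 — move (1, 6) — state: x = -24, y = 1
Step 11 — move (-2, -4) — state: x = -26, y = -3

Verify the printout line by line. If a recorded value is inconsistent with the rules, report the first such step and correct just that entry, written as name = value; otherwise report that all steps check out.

no error

step 1: x = -7 + (9) = 2, y = -9 + (2) = -7 -> same as recorded
step 2: x = 2 + (-6) = -4, y = -7 + (-1) = -8 -> consistent with the printout
step 3: x = -4 + (8) = 4, y = -8 + (7) = -1 -> agrees with the printout
step 4: x = 4 + (-9) = -5, y = -1 + (-2) = -3 -> confirmed correct
step 5: x = -5 + (-5) = -10, y = -3 + (-5) = -8 -> consistent with the printout
step 6: x = -10 + (-2) = -12, y = -8 + (-6) = -14 -> exactly as logged
step 7: x = -12 + (-7) = -19, y = -14 + (-1) = -15 -> checks out
step 8: x = -19 + (-4) = -23, y = -15 + (5) = -10 -> same as recorded
step 9: x = -23 + (-2) = -25, y = -10 + (5) = -5 -> matches
step 10: x = -25 + (1) = -24, y = -5 + (6) = 1 -> confirmed correct
step 11: x = -24 + (-2) = -26, y = 1 + (-4) = -3 -> no discrepancy
All entries verified; no error found.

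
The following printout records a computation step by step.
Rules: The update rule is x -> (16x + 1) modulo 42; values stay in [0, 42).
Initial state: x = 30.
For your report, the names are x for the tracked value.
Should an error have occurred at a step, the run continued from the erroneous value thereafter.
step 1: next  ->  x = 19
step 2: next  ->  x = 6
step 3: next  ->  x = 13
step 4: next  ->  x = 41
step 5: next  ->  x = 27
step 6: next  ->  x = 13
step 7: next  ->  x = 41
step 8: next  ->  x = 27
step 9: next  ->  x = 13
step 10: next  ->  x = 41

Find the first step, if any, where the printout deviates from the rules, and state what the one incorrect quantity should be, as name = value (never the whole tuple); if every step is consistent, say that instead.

Recomputing the run from the initial state:
step 1: x = 19
step 2: x = 11
step 3: x = 9
step 4: x = 19
step 5: x = 11
step 6: x = 9
step 7: x = 19
step 8: x = 11
step 9: x = 9
step 10: x = 19
The first disagreement with the printout is at step 2, where the value should be x = 11.

step 2, x = 11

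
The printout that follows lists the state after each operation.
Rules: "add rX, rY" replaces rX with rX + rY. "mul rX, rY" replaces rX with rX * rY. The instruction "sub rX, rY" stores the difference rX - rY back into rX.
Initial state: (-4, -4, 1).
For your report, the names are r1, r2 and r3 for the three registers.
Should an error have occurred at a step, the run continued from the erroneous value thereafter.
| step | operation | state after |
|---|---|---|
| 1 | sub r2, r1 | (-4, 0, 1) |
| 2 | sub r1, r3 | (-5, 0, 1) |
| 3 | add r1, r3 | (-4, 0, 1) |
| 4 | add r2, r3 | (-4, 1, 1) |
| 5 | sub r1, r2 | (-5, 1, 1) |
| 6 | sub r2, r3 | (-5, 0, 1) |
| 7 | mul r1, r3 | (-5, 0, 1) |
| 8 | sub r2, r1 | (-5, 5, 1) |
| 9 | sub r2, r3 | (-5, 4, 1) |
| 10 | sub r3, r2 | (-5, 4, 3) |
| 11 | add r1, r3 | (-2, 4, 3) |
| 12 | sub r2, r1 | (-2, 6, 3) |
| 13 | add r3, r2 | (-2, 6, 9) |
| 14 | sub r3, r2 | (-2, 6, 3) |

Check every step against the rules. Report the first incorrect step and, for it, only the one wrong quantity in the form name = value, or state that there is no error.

step 10, r3 = -3

1. r2 = -4 - -4 = 0 (same as recorded)
2. r1 = -4 - 1 = -5 (checks out)
3. r1 = -5 + 1 = -4 (exactly as logged)
4. r2 = 0 + 1 = 1 (no discrepancy)
5. r1 = -4 - 1 = -5 (exactly as logged)
6. r2 = 1 - 1 = 0 (exactly as logged)
7. r1 = -5 * 1 = -5 (no discrepancy)
8. r2 = 0 - -5 = 5 (verified)
9. r2 = 5 - 1 = 4 (exactly as logged)
10. r3 = 1 - 4 = -3 (a discrepancy with the printout)
Step 10 is the first one off; corrected, r3 = -3.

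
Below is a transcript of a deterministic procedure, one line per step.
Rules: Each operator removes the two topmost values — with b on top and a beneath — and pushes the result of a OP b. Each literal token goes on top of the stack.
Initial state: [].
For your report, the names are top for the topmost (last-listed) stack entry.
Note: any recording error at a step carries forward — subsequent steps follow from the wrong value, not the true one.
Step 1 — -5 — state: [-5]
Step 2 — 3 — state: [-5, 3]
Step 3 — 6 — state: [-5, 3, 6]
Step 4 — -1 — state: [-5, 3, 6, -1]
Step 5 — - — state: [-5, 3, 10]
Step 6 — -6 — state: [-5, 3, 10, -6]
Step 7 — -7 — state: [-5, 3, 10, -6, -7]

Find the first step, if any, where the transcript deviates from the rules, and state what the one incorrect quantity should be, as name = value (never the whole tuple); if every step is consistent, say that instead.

Recomputing the run from the initial state:
step 1: [-5]
step 2: [-5, 3]
step 3: [-5, 3, 6]
step 4: [-5, 3, 6, -1]
step 5: [-5, 3, 7]
step 6: [-5, 3, 7, -6]
step 7: [-5, 3, 7, -6, -7]
The first disagreement with the transcript is at step 5, where the value should be top = 7.

step 5, top = 7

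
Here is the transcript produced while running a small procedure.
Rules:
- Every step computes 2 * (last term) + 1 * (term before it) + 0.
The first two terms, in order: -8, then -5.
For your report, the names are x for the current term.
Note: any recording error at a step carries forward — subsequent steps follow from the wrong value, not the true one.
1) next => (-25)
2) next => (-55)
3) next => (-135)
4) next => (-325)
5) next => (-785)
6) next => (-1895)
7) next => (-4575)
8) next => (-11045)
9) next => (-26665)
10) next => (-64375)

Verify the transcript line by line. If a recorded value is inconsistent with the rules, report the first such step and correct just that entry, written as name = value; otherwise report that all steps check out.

step 1: x = 2*(-5) + (1)*(-8) + (0) = -18 -> first mismatch against the transcript
First deviation found at step 1; the corrected entry is x = -18.

step 1, x = -18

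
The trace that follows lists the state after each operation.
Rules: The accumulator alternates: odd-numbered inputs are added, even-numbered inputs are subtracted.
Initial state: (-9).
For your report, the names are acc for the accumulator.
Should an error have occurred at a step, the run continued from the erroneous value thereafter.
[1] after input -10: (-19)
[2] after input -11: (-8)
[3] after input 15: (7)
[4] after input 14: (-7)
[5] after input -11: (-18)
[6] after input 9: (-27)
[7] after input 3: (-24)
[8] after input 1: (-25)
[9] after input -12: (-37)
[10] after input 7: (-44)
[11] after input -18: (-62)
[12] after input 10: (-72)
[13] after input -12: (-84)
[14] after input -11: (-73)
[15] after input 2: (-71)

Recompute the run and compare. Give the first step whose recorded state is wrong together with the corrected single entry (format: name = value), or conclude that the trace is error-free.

Recomputing the run from the initial state:
step 1: acc = -19
step 2: acc = -8
step 3: acc = 7
step 4: acc = -7
step 5: acc = -18
step 6: acc = -27
step 7: acc = -24
step 8: acc = -25
step 9: acc = -37
step 10: acc = -44
step 11: acc = -62
step 12: acc = -72
step 13: acc = -84
step 14: acc = -73
step 15: acc = -71
This matches the trace at every step.

no error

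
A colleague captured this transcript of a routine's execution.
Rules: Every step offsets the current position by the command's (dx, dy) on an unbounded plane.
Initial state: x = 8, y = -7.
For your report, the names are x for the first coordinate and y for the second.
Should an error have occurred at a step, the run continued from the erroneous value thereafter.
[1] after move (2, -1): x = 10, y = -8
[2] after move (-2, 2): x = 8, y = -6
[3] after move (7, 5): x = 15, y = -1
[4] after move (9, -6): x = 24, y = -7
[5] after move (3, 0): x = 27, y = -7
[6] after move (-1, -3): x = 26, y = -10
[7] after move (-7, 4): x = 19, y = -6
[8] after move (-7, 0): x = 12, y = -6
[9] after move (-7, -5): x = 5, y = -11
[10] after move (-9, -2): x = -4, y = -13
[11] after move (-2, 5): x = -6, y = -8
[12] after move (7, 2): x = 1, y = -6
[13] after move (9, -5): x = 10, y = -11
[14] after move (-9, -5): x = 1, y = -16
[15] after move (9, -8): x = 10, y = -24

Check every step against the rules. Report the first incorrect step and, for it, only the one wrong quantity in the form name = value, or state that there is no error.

no error

Recomputing the run from the initial state:
step 1: x = 10, y = -8
step 2: x = 8, y = -6
step 3: x = 15, y = -1
step 4: x = 24, y = -7
step 5: x = 27, y = -7
step 6: x = 26, y = -10
step 7: x = 19, y = -6
step 8: x = 12, y = -6
step 9: x = 5, y = -11
step 10: x = -4, y = -13
step 11: x = -6, y = -8
step 12: x = 1, y = -6
step 13: x = 10, y = -11
step 14: x = 1, y = -16
step 15: x = 10, y = -24
This matches the transcript at every step.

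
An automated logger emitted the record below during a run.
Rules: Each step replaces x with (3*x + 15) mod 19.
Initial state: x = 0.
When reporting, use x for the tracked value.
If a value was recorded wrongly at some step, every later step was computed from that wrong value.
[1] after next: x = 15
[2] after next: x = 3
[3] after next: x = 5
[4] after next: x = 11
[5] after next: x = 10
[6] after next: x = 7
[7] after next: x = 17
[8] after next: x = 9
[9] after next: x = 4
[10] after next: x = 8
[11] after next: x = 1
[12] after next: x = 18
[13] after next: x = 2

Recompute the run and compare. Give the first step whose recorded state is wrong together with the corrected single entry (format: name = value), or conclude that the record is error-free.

step 13, x = 12

step 1: x = (3*0 + 15) mod 19 = 15 -> verified
step 2: x = (3*15 + 15) mod 19 = 3 -> same as recorded
step 3: x = (3*3 + 15) mod 19 = 5 -> matches
step 4: x = (3*5 + 15) mod 19 = 11 -> no discrepancy
step 5: x = (3*11 + 15) mod 19 = 10 -> consistent with the record
step 6: x = (3*10 + 15) mod 19 = 7 -> same as recorded
step 7: x = (3*7 + 15) mod 19 = 17 -> verified
step 8: x = (3*17 + 15) mod 19 = 9 -> in agreement
step 9: x = (3*9 + 15) mod 19 = 4 -> checks out
step 10: x = (3*4 + 15) mod 19 = 8 -> in agreement
step 11: x = (3*8 + 15) mod 19 = 1 -> confirmed correct
step 12: x = (3*1 + 15) mod 19 = 18 -> verified
step 13: x = (3*18 + 15) mod 19 = 12 -> not what was recorded
Conclusion: step 13 carries the first error; the entry should be x = 12.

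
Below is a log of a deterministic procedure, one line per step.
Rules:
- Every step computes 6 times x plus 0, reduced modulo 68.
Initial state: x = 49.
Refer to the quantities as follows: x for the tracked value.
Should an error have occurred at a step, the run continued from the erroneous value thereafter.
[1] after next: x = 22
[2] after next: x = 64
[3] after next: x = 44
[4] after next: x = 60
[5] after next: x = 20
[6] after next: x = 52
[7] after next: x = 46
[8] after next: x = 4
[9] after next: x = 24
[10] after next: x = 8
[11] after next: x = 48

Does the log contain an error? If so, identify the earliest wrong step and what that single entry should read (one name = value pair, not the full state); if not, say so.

step 7, x = 40

1. x = (6*49 + 0) mod 68 = 22 (matches)
2. x = (6*22 + 0) mod 68 = 64 (same as recorded)
3. x = (6*64 + 0) mod 68 = 44 (verified)
4. x = (6*44 + 0) mod 68 = 60 (same as recorded)
5. x = (6*60 + 0) mod 68 = 20 (checks out)
6. x = (6*20 + 0) mod 68 = 52 (in agreement)
7. x = (6*52 + 0) mod 68 = 40 (the recorded entry deviates here)
So the first discrepancy is step 7, where the right value is x = 40.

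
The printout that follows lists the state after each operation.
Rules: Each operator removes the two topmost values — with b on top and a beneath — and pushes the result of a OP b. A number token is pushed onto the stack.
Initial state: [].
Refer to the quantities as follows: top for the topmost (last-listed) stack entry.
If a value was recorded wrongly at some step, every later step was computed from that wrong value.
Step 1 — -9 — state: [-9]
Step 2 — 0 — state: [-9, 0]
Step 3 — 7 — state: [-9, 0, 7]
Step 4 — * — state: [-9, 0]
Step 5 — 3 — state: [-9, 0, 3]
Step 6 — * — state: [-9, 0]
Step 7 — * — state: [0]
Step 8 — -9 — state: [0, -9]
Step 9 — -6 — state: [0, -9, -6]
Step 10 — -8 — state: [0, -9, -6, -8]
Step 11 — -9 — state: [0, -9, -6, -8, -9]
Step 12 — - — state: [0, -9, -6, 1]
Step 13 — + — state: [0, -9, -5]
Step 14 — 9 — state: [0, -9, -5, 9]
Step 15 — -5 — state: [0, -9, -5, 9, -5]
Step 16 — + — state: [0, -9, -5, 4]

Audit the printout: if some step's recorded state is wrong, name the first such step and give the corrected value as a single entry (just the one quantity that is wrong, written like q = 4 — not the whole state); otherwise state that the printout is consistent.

no error

Recomputing the run from the initial state:
step 1: [-9]
step 2: [-9, 0]
step 3: [-9, 0, 7]
step 4: [-9, 0]
step 5: [-9, 0, 3]
step 6: [-9, 0]
step 7: [0]
step 8: [0, -9]
step 9: [0, -9, -6]
step 10: [0, -9, -6, -8]
step 11: [0, -9, -6, -8, -9]
step 12: [0, -9, -6, 1]
step 13: [0, -9, -5]
step 14: [0, -9, -5, 9]
step 15: [0, -9, -5, 9, -5]
step 16: [0, -9, -5, 4]
This matches the printout at every step.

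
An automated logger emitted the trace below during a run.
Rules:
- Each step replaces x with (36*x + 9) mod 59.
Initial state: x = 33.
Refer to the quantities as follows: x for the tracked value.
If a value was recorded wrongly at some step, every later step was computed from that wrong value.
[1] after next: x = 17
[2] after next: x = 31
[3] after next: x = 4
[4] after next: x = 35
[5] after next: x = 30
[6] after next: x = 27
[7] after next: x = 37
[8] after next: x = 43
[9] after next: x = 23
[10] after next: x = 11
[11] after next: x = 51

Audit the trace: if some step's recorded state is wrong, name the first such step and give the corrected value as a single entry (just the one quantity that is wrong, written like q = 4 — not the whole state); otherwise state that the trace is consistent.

Recomputing the run from the initial state:
step 1: x = 17
step 2: x = 31
step 3: x = 4
step 4: x = 35
step 5: x = 30
step 6: x = 27
step 7: x = 37
step 8: x = 43
step 9: x = 23
step 10: x = 11
step 11: x = 51
This matches the trace at every step.

no error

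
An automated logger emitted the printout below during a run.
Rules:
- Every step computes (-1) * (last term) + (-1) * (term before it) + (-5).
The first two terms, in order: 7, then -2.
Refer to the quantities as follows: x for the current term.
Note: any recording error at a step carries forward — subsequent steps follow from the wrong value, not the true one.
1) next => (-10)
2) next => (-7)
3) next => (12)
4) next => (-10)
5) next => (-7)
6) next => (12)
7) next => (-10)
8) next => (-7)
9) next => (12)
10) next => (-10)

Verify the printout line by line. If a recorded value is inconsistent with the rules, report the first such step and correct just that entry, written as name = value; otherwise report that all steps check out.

step 2, x = 7

Recomputing the run from the initial state:
step 1: x = -10
step 2: x = 7
step 3: x = -2
step 4: x = -10
step 5: x = 7
step 6: x = -2
step 7: x = -10
step 8: x = 7
step 9: x = -2
step 10: x = -10
The first disagreement with the printout is at step 2, where the value should be x = 7.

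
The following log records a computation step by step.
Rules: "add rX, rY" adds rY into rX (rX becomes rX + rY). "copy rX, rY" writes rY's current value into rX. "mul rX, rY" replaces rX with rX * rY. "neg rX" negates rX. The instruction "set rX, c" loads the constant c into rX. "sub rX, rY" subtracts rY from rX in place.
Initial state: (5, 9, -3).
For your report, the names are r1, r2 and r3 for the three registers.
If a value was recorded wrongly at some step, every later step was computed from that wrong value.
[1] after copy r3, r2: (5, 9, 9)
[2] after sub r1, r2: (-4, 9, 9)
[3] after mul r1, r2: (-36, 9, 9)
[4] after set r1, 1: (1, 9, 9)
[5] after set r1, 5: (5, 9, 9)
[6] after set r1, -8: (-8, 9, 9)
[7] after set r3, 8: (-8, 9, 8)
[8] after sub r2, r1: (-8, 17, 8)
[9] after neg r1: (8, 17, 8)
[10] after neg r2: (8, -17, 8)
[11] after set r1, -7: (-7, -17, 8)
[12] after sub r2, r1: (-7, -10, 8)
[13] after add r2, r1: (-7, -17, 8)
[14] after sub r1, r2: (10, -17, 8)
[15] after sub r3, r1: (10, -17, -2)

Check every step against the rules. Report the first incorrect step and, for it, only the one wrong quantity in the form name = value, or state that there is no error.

Step 1: r3 = 9 — matches.
Step 2: r1 = 5 - 9 = -4 — in agreement.
Step 3: r1 = -4 * 9 = -36 — in agreement.
Step 4: r1 = 1 — consistent with the log.
Step 5: r1 = 5 — confirmed correct.
Step 6: r1 = -8 — agrees with the log.
Step 7: r3 = 8 — matches.
Step 8: r2 = 9 - -8 = 17 — checks out.
Step 9: r1 = -(-8) = 8 — verified.
Step 10: r2 = -(17) = -17 — no discrepancy.
Step 11: r1 = -7 — in agreement.
Step 12: r2 = -17 - -7 = -10 — in agreement.
Step 13: r2 = -10 + -7 = -17 — in agreement.
Step 14: r1 = -7 - -17 = 10 — exactly as logged.
Step 15: r3 = 8 - 10 = -2 — verified.
Every step is consistent.

no error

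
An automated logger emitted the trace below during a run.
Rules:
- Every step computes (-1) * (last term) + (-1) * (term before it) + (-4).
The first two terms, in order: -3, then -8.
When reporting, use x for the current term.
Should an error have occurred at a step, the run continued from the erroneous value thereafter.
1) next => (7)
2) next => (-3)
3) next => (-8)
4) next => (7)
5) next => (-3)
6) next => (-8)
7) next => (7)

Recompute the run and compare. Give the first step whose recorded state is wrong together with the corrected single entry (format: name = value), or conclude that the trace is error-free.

no error

Recomputing the run from the initial state:
step 1: x = 7
step 2: x = -3
step 3: x = -8
step 4: x = 7
step 5: x = -3
step 6: x = -8
step 7: x = 7
This matches the trace at every step.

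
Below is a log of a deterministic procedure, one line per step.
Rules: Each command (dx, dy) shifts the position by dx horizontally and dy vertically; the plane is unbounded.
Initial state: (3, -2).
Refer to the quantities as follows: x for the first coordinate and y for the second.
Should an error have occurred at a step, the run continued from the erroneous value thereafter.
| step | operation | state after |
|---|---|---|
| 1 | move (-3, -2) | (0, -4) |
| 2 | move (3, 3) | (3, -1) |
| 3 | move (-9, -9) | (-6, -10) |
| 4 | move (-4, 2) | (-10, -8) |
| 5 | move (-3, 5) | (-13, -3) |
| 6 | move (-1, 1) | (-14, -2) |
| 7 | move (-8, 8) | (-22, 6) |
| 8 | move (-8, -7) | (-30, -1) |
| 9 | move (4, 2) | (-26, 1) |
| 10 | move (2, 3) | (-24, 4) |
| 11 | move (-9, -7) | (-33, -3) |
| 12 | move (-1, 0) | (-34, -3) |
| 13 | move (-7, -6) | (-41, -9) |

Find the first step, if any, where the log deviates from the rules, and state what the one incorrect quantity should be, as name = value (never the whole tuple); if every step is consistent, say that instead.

no error

Step 1: x = 3 + (-3) = 0, y = -2 + (-2) = -4 — same as recorded.
Step 2: x = 0 + (3) = 3, y = -4 + (3) = -1 — matches.
Step 3: x = 3 + (-9) = -6, y = -1 + (-9) = -10 — matches.
Step 4: x = -6 + (-4) = -10, y = -10 + (2) = -8 — matches.
Step 5: x = -10 + (-3) = -13, y = -8 + (5) = -3 — consistent with the log.
Step 6: x = -13 + (-1) = -14, y = -3 + (1) = -2 — verified.
Step 7: x = -14 + (-8) = -22, y = -2 + (8) = 6 — matches.
Step 8: x = -22 + (-8) = -30, y = 6 + (-7) = -1 — in agreement.
Step 9: x = -30 + (4) = -26, y = -1 + (2) = 1 — matches.
Step 10: x = -26 + (2) = -24, y = 1 + (3) = 4 — same as recorded.
Step 11: x = -24 + (-9) = -33, y = 4 + (-7) = -3 — no discrepancy.
Step 12: x = -33 + (-1) = -34, y = -3 + (0) = -3 — no discrepancy.
Step 13: x = -34 + (-7) = -41, y = -3 + (-6) = -9 — matches.
The recomputation confirms every line.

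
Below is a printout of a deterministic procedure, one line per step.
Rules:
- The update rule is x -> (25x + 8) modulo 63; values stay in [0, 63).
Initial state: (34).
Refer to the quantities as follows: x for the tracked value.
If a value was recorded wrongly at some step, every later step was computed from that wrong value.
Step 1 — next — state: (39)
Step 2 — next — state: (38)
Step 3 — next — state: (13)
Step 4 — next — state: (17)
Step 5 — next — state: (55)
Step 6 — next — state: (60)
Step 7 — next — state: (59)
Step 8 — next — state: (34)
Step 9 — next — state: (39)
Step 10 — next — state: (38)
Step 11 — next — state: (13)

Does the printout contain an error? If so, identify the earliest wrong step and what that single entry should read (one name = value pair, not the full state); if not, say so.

Recomputing the run from the initial state:
step 1: x = 39
step 2: x = 38
step 3: x = 13
step 4: x = 18
step 5: x = 17
step 6: x = 55
step 7: x = 60
step 8: x = 59
step 9: x = 34
step 10: x = 39
step 11: x = 38
The first disagreement with the printout is at step 4, where the value should be x = 18.

step 4, x = 18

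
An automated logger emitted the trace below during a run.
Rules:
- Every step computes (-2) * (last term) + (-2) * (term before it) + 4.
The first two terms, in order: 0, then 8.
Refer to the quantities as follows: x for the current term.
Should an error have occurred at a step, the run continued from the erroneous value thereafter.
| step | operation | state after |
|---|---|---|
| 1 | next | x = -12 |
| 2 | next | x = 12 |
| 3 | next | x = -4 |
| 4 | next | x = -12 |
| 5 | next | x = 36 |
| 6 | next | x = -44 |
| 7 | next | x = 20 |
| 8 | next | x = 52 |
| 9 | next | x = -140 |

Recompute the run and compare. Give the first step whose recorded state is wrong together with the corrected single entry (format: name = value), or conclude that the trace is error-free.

1. x = -2*(8) + (-2)*(0) + (4) = -12 (matches)
2. x = -2*(-12) + (-2)*(8) + (4) = 12 (checks out)
3. x = -2*(12) + (-2)*(-12) + (4) = 4 (the recorded entry deviates here)
Conclusion: step 3 carries the first error; the entry should be x = 4.

step 3, x = 4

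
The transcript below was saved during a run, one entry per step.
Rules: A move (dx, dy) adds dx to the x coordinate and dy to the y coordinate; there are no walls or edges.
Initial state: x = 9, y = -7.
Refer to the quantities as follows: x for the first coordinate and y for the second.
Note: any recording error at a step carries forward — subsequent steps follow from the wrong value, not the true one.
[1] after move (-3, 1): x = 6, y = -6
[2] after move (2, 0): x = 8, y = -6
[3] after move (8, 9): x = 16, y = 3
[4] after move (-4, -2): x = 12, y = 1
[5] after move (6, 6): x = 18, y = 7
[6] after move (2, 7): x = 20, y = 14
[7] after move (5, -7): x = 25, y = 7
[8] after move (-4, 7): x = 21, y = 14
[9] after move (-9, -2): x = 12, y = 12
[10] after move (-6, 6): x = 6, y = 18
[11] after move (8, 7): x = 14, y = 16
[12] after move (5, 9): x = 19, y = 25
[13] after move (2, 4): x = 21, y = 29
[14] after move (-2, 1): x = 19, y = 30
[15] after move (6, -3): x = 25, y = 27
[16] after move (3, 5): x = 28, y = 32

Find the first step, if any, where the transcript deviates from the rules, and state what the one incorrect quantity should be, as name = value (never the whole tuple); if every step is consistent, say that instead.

1. x = 9 + (-3) = 6, y = -7 + (1) = -6 (checks out)
2. x = 6 + (2) = 8, y = -6 + (0) = -6 (verified)
3. x = 8 + (8) = 16, y = -6 + (9) = 3 (checks out)
4. x = 16 + (-4) = 12, y = 3 + (-2) = 1 (consistent with the transcript)
5. x = 12 + (6) = 18, y = 1 + (6) = 7 (confirmed correct)
6. x = 18 + (2) = 20, y = 7 + (7) = 14 (verified)
7. x = 20 + (5) = 25, y = 14 + (-7) = 7 (no discrepancy)
8. x = 25 + (-4) = 21, y = 7 + (7) = 14 (exactly as logged)
9. x = 21 + (-9) = 12, y = 14 + (-2) = 12 (agrees with the transcript)
10. x = 12 + (-6) = 6, y = 12 + (6) = 18 (in agreement)
11. x = 6 + (8) = 14, y = 18 + (7) = 25 (the transcript disagrees here)
First incorrect step: 11; the correct value is y = 25.

step 11, y = 25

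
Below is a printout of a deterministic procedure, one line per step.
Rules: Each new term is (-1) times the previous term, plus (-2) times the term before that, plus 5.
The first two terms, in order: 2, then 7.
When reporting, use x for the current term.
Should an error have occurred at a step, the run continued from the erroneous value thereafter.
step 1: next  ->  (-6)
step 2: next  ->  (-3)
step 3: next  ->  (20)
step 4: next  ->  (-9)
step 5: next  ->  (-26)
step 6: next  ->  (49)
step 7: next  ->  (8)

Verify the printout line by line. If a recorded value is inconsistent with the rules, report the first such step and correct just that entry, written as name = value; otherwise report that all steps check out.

no error

Recomputing the run from the initial state:
step 1: x = -6
step 2: x = -3
step 3: x = 20
step 4: x = -9
step 5: x = -26
step 6: x = 49
step 7: x = 8
This matches the printout at every step.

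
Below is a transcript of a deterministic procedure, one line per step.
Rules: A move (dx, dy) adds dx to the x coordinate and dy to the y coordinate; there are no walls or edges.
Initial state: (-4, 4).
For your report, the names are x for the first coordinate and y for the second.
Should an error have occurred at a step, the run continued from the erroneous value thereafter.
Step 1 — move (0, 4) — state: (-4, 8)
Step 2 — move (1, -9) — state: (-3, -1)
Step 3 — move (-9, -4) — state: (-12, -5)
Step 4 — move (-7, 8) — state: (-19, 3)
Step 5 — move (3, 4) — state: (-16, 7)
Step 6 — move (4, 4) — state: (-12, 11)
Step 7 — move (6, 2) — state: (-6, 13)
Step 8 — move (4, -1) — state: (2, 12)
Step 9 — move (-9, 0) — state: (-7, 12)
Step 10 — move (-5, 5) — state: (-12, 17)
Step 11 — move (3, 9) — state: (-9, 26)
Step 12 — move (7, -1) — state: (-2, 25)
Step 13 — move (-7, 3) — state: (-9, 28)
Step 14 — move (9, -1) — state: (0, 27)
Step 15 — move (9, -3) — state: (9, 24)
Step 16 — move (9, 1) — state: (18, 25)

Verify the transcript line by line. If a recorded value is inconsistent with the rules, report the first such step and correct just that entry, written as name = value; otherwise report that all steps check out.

step 8, x = -2

step 1: x = -4 + (0) = -4, y = 4 + (4) = 8 -> agrees with the transcript
step 2: x = -4 + (1) = -3, y = 8 + (-9) = -1 -> confirmed correct
step 3: x = -3 + (-9) = -12, y = -1 + (-4) = -5 -> exactly as logged
step 4: x = -12 + (-7) = -19, y = -5 + (8) = 3 -> exactly as logged
step 5: x = -19 + (3) = -16, y = 3 + (4) = 7 -> in agreement
step 6: x = -16 + (4) = -12, y = 7 + (4) = 11 -> verified
step 7: x = -12 + (6) = -6, y = 11 + (2) = 13 -> matches
step 8: x = -6 + (4) = -2, y = 13 + (-1) = 12 -> a discrepancy with the transcript
So the first discrepancy is step 8, where the right value is x = -2.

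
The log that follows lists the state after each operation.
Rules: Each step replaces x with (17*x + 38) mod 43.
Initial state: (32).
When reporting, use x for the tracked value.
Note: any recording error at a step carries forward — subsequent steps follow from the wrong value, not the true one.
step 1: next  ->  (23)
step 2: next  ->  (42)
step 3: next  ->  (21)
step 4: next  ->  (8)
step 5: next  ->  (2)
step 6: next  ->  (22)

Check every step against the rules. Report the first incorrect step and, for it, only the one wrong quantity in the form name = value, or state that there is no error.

step 6, x = 29

step 1: x = (17*32 + 38) mod 43 = 23 -> no discrepancy
step 2: x = (17*23 + 38) mod 43 = 42 -> consistent with the log
step 3: x = (17*42 + 38) mod 43 = 21 -> confirmed correct
step 4: x = (17*21 + 38) mod 43 = 8 -> in agreement
step 5: x = (17*8 + 38) mod 43 = 2 -> verified
step 6: x = (17*2 + 38) mod 43 = 29 -> a discrepancy with the log
First incorrect step: 6; the correct value is x = 29.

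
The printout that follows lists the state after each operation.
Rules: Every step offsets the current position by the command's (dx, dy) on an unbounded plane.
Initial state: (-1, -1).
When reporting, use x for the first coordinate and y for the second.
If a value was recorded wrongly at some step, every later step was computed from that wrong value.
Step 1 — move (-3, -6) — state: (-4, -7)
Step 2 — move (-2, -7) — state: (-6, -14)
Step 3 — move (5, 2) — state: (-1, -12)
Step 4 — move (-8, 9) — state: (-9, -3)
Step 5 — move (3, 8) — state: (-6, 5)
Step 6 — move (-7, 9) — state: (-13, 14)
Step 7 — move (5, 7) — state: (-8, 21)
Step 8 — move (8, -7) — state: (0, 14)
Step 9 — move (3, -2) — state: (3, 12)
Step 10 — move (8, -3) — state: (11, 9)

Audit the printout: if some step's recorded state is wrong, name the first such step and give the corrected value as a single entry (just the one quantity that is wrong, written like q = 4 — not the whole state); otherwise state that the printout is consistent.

Recomputing the run from the initial state:
step 1: x = -4, y = -7
step 2: x = -6, y = -14
step 3: x = -1, y = -12
step 4: x = -9, y = -3
step 5: x = -6, y = 5
step 6: x = -13, y = 14
step 7: x = -8, y = 21
step 8: x = 0, y = 14
step 9: x = 3, y = 12
step 10: x = 11, y = 9
This matches the printout at every step.

no error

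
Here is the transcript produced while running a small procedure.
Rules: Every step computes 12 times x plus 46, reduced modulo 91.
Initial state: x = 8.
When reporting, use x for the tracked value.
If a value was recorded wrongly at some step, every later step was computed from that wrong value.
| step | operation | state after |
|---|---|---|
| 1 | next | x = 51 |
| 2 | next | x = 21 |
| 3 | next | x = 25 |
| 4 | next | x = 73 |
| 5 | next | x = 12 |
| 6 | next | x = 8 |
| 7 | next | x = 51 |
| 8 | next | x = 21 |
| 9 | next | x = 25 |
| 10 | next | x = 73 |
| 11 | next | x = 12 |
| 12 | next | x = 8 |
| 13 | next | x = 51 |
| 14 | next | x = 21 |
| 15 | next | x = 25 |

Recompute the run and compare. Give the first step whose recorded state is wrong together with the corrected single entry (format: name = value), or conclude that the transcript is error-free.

Recomputing the run from the initial state:
step 1: x = 51
step 2: x = 21
step 3: x = 25
step 4: x = 73
step 5: x = 12
step 6: x = 8
step 7: x = 51
step 8: x = 21
step 9: x = 25
step 10: x = 73
step 11: x = 12
step 12: x = 8
step 13: x = 51
step 14: x = 21
step 15: x = 25
This matches the transcript at every step.

no error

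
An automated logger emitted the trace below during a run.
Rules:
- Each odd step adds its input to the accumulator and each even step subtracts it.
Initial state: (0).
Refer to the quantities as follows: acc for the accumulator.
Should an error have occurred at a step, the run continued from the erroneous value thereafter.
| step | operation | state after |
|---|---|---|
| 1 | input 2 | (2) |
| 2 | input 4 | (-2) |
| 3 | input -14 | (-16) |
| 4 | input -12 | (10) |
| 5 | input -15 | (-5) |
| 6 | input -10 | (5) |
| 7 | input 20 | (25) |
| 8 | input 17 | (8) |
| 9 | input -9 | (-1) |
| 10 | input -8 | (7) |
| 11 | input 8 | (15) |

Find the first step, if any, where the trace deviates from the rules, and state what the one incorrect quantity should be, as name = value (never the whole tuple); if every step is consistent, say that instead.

step 4, acc = -4

1. acc = 0 + 2 = 2 (matches)
2. acc = 2 - 4 = -2 (same as recorded)
3. acc = -2 + -14 = -16 (no discrepancy)
4. acc = -16 - -12 = -4 (the recorded entry deviates here)
The audit stops at step 4: the recorded entry is wrong and should be acc = -4.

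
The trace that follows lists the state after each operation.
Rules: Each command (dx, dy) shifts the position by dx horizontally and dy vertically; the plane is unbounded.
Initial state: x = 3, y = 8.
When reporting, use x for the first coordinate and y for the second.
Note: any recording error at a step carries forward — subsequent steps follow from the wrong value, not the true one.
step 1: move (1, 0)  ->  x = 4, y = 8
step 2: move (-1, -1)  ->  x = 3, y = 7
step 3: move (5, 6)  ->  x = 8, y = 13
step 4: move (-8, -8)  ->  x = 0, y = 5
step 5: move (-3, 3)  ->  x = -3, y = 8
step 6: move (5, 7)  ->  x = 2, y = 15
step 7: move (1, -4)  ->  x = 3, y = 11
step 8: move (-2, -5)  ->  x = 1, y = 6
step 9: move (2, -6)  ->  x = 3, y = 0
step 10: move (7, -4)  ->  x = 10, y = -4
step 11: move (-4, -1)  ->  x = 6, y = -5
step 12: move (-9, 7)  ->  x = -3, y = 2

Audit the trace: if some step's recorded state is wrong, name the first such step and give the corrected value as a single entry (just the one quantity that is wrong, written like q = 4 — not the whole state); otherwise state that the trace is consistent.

Recomputing the run from the initial state:
step 1: x = 4, y = 8
step 2: x = 3, y = 7
step 3: x = 8, y = 13
step 4: x = 0, y = 5
step 5: x = -3, y = 8
step 6: x = 2, y = 15
step 7: x = 3, y = 11
step 8: x = 1, y = 6
step 9: x = 3, y = 0
step 10: x = 10, y = -4
step 11: x = 6, y = -5
step 12: x = -3, y = 2
This matches the trace at every step.

no error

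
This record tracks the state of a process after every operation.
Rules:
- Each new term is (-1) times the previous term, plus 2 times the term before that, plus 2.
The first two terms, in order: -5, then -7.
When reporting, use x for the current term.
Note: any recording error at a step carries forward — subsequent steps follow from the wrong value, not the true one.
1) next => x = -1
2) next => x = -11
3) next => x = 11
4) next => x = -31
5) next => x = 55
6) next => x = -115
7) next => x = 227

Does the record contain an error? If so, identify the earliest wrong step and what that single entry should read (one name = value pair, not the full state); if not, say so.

1. x = -1*(-7) + (2)*(-5) + (2) = -1 (exactly as logged)
2. x = -1*(-1) + (2)*(-7) + (2) = -11 (checks out)
3. x = -1*(-11) + (2)*(-1) + (2) = 11 (exactly as logged)
4. x = -1*(11) + (2)*(-11) + (2) = -31 (in agreement)
5. x = -1*(-31) + (2)*(11) + (2) = 55 (agrees with the record)
6. x = -1*(55) + (2)*(-31) + (2) = -115 (verified)
7. x = -1*(-115) + (2)*(55) + (2) = 227 (agrees with the record)
No step deviates from the rules.

no error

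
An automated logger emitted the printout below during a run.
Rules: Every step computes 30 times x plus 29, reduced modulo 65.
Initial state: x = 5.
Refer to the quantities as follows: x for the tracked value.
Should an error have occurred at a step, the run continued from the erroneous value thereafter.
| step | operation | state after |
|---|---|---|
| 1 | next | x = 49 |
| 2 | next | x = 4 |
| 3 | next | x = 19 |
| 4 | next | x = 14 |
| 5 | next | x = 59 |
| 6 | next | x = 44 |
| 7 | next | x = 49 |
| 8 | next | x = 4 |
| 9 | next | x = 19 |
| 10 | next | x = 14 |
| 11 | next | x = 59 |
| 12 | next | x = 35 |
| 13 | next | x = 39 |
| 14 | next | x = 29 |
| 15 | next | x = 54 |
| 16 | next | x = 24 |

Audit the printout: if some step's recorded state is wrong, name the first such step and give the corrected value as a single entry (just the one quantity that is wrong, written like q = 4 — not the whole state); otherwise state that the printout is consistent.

step 1: x = (30*5 + 29) mod 65 = 49 -> checks out
step 2: x = (30*49 + 29) mod 65 = 4 -> confirmed correct
step 3: x = (30*4 + 29) mod 65 = 19 -> consistent with the printout
step 4: x = (30*19 + 29) mod 65 = 14 -> agrees with the printout
step 5: x = (30*14 + 29) mod 65 = 59 -> exactly as logged
step 6: x = (30*59 + 29) mod 65 = 44 -> exactly as logged
step 7: x = (30*44 + 29) mod 65 = 49 -> in agreement
step 8: x = (30*49 + 29) mod 65 = 4 -> agrees with the printout
step 9: x = (30*4 + 29) mod 65 = 19 -> confirmed correct
step 10: x = (30*19 + 29) mod 65 = 14 -> confirmed correct
step 11: x = (30*14 + 29) mod 65 = 59 -> same as recorded
step 12: x = (30*59 + 29) mod 65 = 44 -> the recorded entry deviates here
The earliest wrong entry is at step 12: it should read x = 44.

step 12, x = 44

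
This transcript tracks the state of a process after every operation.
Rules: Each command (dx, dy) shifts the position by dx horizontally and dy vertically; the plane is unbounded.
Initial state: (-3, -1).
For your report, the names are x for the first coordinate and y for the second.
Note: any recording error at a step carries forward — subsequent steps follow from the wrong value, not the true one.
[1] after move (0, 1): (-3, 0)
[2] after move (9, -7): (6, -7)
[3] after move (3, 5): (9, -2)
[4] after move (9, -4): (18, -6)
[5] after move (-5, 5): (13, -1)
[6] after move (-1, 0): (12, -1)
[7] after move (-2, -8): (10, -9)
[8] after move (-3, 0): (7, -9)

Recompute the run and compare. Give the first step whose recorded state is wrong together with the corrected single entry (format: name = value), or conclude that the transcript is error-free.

1. x = -3 + (0) = -3, y = -1 + (1) = 0 (consistent with the transcript)
2. x = -3 + (9) = 6, y = 0 + (-7) = -7 (confirmed correct)
3. x = 6 + (3) = 9, y = -7 + (5) = -2 (confirmed correct)
4. x = 9 + (9) = 18, y = -2 + (-4) = -6 (matches)
5. x = 18 + (-5) = 13, y = -6 + (5) = -1 (confirmed correct)
6. x = 13 + (-1) = 12, y = -1 + (0) = -1 (consistent with the transcript)
7. x = 12 + (-2) = 10, y = -1 + (-8) = -9 (matches)
8. x = 10 + (-3) = 7, y = -9 + (0) = -9 (exactly as logged)
Every step is consistent.

no error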